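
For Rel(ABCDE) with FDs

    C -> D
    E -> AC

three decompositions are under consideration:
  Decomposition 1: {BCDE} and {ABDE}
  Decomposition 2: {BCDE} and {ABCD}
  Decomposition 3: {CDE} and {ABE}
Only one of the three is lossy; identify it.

Decomposition 1: common = {BDE}, closure = {ABCDE} → lossless.
Decomposition 2: common = {BCD}, closure = {BCD} → lossy.
Decomposition 3: common = {E}, closure = {ACDE} → lossless.

Decomposition 2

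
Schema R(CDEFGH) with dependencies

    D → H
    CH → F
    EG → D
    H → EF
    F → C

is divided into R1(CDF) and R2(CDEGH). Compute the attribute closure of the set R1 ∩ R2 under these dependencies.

R1 ∩ R2 = {CD}.
D → H applies, adding H
CH → F applies, adding F
H → EF applies, adding E
Closure: {CDEFH}.

CDEFH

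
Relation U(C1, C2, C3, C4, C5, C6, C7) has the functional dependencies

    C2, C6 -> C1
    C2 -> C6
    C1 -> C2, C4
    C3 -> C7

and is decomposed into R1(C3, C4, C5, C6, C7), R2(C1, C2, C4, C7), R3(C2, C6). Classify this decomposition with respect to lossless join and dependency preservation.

lossy but dependency-preserving

Lossless test (chase): Rows 2 and 3 agree on C2; apply C2→C6 and equate their C6 entries. Rows 2 and 3 agree on C2, C6; apply C2, C6→C1 and equate their C1 entries. Rows 2 and 3 agree on C1; apply C1→C2, C4 and equate their C2, C4 entries. No row becomes fully distinguished — the join is lossy.
Dependency preservation: C2, C6 → C1 is not contained in any single fragment, but the restricted closure of its left-hand side across the fragments still reaches the right-hand side; the remaining FDs each lie inside some fragment. All dependencies are preserved.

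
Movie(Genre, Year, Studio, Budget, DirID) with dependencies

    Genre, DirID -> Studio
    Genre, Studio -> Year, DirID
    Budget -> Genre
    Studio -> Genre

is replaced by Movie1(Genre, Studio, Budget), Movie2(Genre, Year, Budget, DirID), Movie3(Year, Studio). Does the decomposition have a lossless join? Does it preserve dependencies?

Lossless test (chase): Rows 1 and 3 agree on Studio; apply Studio→Genre and equate their Genre entries. Rows 1 and 3 agree on Genre, Studio; apply Genre, Studio→Year, DirID and equate their Year, DirID entries. No row becomes fully distinguished — the join is lossy.
Dependency preservation: the restricted closure of {Genre, DirID} across the fragments never reaches {Studio}, so Genre, DirID → Studio cannot be enforced without a join — not preserved.

lossy and not dependency-preserving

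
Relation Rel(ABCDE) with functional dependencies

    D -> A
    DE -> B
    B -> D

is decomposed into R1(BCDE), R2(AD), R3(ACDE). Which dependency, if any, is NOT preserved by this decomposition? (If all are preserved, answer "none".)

none

D → A lies within R2.
DE → B lies within R1.
B → D lies within R1.
Every dependency is enforceable on the fragments, so the decomposition is dependency-preserving.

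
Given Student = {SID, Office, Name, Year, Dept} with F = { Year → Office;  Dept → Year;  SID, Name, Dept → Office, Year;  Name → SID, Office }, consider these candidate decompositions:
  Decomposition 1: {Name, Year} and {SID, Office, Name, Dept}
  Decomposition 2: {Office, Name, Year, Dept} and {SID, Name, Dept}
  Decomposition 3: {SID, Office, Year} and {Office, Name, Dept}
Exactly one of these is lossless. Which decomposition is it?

Decomposition 1: common = {Name}, closure = {SID, Office, Name} → lossy.
Decomposition 2: common = {Name, Dept}, closure = {SID, Office, Name, Year, Dept} → lossless.
Decomposition 3: common = {Office}, closure = {Office} → lossy.

Decomposition 2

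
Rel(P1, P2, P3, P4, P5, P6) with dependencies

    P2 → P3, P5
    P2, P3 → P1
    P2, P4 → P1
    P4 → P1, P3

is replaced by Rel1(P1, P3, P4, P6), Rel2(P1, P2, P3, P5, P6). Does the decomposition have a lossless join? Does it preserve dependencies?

lossy but dependency-preserving

Lossless test: (P1, P3, P6)⁺ = {P1, P3, P6}, which is a superkey of neither fragment — lossy.
Dependency preservation: P2, P4 → P1 is not contained in any single fragment, but the restricted closure of its left-hand side across the fragments still reaches the right-hand side; the remaining FDs each lie inside some fragment. All dependencies are preserved.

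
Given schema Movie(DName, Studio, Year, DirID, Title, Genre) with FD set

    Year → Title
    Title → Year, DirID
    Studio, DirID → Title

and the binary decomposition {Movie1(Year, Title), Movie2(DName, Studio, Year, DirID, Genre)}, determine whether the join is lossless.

Common attributes: Movie1 ∩ Movie2 = {Year}.
Closure of {Year}: Year → Title applies, adding Title; Title → Year, DirID applies, adding DirID. So (Year)⁺ = {Year, DirID, Title}.
This closure contains every attribute of Movie1, so Movie1 ∩ Movie2 → Movie1. The join is lossless.

Yes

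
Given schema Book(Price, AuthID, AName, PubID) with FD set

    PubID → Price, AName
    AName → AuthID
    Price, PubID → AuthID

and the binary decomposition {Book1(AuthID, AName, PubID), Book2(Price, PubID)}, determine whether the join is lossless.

Common attributes: Book1 ∩ Book2 = {PubID}.
Closure of {PubID}: PubID → Price, AName applies, adding Price, AName; AName → AuthID applies, adding AuthID. So (PubID)⁺ = {Price, AuthID, AName, PubID}.
This closure contains every attribute of Book1, so Book1 ∩ Book2 → Book1. The join is lossless.

Yes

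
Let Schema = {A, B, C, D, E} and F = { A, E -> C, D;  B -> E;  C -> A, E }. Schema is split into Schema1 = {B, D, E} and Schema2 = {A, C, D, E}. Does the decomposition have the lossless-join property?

Common attributes: Schema1 ∩ Schema2 = {D, E}.
No dependency enlarges {D, E}, so (D, E)⁺ = {D, E}.
The closure contains neither all of Schema1 = {B, D, E} nor all of Schema2 = {A, C, D, E}, so the common attributes are not a superkey of either fragment. The join is lossy.

No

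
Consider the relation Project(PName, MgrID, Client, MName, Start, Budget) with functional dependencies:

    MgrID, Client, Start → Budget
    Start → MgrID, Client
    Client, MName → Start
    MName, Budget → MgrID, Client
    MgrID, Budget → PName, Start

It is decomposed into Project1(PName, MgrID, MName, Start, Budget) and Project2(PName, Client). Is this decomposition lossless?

Common attributes: Project1 ∩ Project2 = {PName}.
No dependency enlarges {PName}, so (PName)⁺ = {PName}.
The closure contains neither all of Project1 = {PName, MgrID, MName, Start, Budget} nor all of Project2 = {PName, Client}, so the common attributes are not a superkey of either fragment. The join is lossy.

No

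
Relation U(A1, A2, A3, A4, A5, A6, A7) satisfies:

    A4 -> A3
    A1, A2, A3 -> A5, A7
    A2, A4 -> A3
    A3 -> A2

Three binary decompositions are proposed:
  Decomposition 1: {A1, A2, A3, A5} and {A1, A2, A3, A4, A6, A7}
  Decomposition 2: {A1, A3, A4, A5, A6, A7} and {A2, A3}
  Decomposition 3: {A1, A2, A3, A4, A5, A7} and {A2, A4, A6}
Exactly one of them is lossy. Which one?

Decomposition 1: common = {A1, A2, A3}, closure = {A1, A2, A3, A5, A7} → lossless.
Decomposition 2: common = {A3}, closure = {A2, A3} → lossless.
Decomposition 3: common = {A2, A4}, closure = {A2, A3, A4} → lossy.

Decomposition 3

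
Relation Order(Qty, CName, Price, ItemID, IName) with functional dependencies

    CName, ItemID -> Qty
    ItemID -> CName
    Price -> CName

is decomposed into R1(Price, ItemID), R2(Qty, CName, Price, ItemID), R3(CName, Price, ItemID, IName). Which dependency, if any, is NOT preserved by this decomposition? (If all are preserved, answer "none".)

none

CName, ItemID → Qty lies within R2.
ItemID → CName lies within R2.
Price → CName lies within R2.
Every dependency is enforceable on the fragments, so the decomposition is dependency-preserving.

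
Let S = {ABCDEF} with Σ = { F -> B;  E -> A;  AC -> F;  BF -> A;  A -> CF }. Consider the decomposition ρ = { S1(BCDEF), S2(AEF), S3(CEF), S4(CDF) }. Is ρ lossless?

Yes

Chase test. Columns are ABCDEF; row i has aⱼ where attribute j ∈ Si, else bᵢⱼ.
Initial tableau (one row per fragment):
  row 1: b11 a2 a3 a4 a5 a6
  row 2: a1 b22 b23 b24 a5 a6
  row 3: b31 b32 a3 b34 a5 a6
  row 4: b41 b42 a3 a4 b45 a6
Rows 1 and 2 agree on F; apply F→B and equate their B entries.
Rows 1 and 3 agree on F; apply F→B and equate their B entries.
Rows 1 and 4 agree on F; apply F→B and equate their B entries.
Rows 1 and 2 agree on E; apply E→A and equate their A entries.
Rows 1 and 3 agree on E; apply E→A and equate their A entries.
Rows 1 and 4 agree on BF; apply BF→A and equate their A entries.
Rows 1 and 2 agree on A; apply A→CF and equate their CF entries.
Row 1 is now all distinguished symbols — the join is lossless.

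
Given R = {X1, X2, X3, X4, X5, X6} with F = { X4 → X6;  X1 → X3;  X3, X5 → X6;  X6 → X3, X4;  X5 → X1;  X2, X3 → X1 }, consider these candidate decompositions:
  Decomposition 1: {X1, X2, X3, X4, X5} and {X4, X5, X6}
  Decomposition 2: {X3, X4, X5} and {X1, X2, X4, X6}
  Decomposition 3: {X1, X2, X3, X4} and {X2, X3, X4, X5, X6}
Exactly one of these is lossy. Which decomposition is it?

Decomposition 1: common = {X4, X5}, closure = {X1, X3, X4, X5, X6} → lossless.
Decomposition 2: common = {X4}, closure = {X3, X4, X6} → lossy.
Decomposition 3: common = {X2, X3, X4}, closure = {X1, X2, X3, X4, X6} → lossless.

Decomposition 2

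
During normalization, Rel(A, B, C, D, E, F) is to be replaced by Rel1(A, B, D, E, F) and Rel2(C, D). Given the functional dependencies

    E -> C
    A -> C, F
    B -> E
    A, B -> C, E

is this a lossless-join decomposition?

No

Common attributes: Rel1 ∩ Rel2 = {D}.
No dependency enlarges {D}, so (D)⁺ = {D}.
The closure contains neither all of Rel1 = {A, B, D, E, F} nor all of Rel2 = {C, D}, so the common attributes are not a superkey of either fragment. The join is lossy.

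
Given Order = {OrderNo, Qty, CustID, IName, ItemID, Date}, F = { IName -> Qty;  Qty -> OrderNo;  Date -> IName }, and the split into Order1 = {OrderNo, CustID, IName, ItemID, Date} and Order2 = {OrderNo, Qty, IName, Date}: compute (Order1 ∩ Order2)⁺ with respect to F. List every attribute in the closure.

OrderNo, Qty, IName, Date

Order1 ∩ Order2 = {OrderNo, IName, Date}.
IName → Qty applies, adding Qty
Closure: {OrderNo, Qty, IName, Date}.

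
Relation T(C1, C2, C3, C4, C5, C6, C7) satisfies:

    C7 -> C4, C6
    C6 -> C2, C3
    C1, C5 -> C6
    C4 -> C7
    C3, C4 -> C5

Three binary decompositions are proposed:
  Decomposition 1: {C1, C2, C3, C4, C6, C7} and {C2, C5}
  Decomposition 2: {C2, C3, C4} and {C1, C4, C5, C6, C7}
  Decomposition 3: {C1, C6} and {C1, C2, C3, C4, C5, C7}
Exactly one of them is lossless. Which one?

Decomposition 1: common = {C2}, closure = {C2} → lossy.
Decomposition 2: common = {C4}, closure = {C2, C3, C4, C5, C6, C7} → lossless.
Decomposition 3: common = {C1}, closure = {C1} → lossy.

Decomposition 2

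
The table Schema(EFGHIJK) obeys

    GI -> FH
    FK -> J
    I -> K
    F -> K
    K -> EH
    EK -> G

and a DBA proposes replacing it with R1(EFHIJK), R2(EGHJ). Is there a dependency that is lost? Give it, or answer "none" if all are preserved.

EK -> G

Check EK → G: no single fragment contains all of {EGK}, and the restricted closure of {EK} across the fragments never reaches {G}.
GI → FH is preserved.
FK → J is preserved.
I → K is preserved.
F → K is preserved.
K → EH is preserved.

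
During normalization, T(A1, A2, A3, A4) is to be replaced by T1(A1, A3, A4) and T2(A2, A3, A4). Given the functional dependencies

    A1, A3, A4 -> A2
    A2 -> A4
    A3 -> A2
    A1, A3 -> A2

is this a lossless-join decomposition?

Yes

Common attributes: T1 ∩ T2 = {A3, A4}.
Closure of {A3, A4}: A3 → A2 applies, adding A2. So (A3, A4)⁺ = {A2, A3, A4}.
This closure contains every attribute of T2, so T1 ∩ T2 → T2. The join is lossless.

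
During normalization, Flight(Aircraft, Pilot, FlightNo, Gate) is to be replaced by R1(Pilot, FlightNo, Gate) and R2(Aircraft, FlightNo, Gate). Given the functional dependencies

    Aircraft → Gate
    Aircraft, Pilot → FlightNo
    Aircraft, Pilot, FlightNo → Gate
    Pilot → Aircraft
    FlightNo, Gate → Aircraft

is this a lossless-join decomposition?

Yes

Common attributes: R1 ∩ R2 = {FlightNo, Gate}.
Closure of {FlightNo, Gate}: FlightNo, Gate → Aircraft applies, adding Aircraft. So (FlightNo, Gate)⁺ = {Aircraft, FlightNo, Gate}.
This closure contains every attribute of R2, so R1 ∩ R2 → R2. The join is lossless.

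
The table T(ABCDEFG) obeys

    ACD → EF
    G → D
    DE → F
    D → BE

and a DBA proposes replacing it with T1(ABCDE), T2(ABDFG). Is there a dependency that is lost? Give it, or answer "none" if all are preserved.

none

ACD → EF: restricted closure across fragments reaches EF.
G → D lies within T2.
DE → F: restricted closure across fragments reaches F.
D → BE lies within T1.
Every dependency is enforceable on the fragments, so the decomposition is dependency-preserving.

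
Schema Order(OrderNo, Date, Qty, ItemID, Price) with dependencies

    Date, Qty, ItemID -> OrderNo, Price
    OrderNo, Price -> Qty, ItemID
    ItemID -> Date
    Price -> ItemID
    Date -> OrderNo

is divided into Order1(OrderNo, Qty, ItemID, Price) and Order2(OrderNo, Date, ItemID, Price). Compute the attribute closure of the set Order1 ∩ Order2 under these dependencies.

Order1 ∩ Order2 = {OrderNo, ItemID, Price}.
OrderNo, Price → Qty, ItemID applies, adding Qty
ItemID → Date applies, adding Date
Closure: {OrderNo, Date, Qty, ItemID, Price}.

OrderNo, Date, Qty, ItemID, Price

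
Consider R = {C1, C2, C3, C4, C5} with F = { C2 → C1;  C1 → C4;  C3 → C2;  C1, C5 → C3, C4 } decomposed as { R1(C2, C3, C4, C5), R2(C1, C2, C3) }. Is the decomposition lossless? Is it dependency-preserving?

Lossless test: (C2, C3)⁺ = {C1, C2, C3, C4}, which contains all of one fragment — lossless.
Dependency preservation: the restricted closure of {C1} across the fragments never reaches {C4}, so C1 → C4 cannot be enforced without a join — not preserved.

lossless but not dependency-preserving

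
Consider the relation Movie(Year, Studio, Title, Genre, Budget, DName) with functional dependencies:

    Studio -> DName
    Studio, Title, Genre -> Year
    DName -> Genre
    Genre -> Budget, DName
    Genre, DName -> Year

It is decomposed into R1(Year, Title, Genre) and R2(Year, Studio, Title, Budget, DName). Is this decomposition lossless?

No

Common attributes: R1 ∩ R2 = {Year, Title}.
No dependency enlarges {Year, Title}, so (Year, Title)⁺ = {Year, Title}.
The closure contains neither all of R1 = {Year, Title, Genre} nor all of R2 = {Year, Studio, Title, Budget, DName}, so the common attributes are not a superkey of either fragment. The join is lossy.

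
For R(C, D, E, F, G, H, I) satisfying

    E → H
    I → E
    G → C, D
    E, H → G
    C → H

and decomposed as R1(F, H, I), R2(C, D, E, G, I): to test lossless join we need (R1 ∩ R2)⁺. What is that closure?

C, D, E, G, H, I

R1 ∩ R2 = {I}.
I → E applies, adding E
E → H applies, adding H
E, H → G applies, adding G
G → C, D applies, adding C, D
Closure: {C, D, E, G, H, I}.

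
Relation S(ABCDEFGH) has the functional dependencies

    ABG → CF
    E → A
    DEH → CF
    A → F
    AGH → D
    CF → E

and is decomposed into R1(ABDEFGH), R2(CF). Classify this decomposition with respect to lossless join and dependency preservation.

Lossless test: (F)⁺ = {F}, which is a superkey of neither fragment — lossy.
Dependency preservation: the restricted closure of {ABG} across the fragments never reaches {CF}, so ABG → CF cannot be enforced without a join — not preserved.

lossy and not dependency-preserving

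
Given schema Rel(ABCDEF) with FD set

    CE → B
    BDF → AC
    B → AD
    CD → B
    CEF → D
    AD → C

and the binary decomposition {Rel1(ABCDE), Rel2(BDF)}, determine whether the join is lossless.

No

Common attributes: Rel1 ∩ Rel2 = {BD}.
Closure of {BD}: B → AD applies, adding A; AD → C applies, adding C. So (BD)⁺ = {ABCD}.
The closure contains neither all of Rel1 = {ABCDE} nor all of Rel2 = {BDF}, so the common attributes are not a superkey of either fragment. The join is lossy.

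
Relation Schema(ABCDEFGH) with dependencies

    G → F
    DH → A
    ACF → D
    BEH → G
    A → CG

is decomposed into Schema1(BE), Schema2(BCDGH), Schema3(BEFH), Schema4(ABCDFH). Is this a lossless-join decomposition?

No

Chase test. Columns are ABCDEFGH; row i has aⱼ where attribute j ∈ Schemai, else bᵢⱼ.
Initial tableau (one row per fragment):
  row 1: b11 a2 b13 b14 a5 b16 b17 b18
  row 2: b21 a2 a3 a4 b25 b26 a7 a8
  row 3: b31 a2 b33 b34 a5 a6 b37 a8
  row 4: a1 a2 a3 a4 b45 a6 b47 a8
Rows 2 and 4 agree on DH; apply DH→A and equate their A entries.
Rows 2 and 4 agree on A; apply A→CG and equate their CG entries.
Rows 2 and 4 agree on G; apply G→F and equate their F entries.
No row becomes fully distinguished — the join is lossy.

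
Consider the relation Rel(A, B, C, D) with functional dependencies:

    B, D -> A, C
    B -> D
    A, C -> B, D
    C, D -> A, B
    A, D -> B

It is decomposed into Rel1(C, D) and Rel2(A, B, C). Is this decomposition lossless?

No

Common attributes: Rel1 ∩ Rel2 = {C}.
No dependency enlarges {C}, so (C)⁺ = {C}.
The closure contains neither all of Rel1 = {C, D} nor all of Rel2 = {A, B, C}, so the common attributes are not a superkey of either fragment. The join is lossy.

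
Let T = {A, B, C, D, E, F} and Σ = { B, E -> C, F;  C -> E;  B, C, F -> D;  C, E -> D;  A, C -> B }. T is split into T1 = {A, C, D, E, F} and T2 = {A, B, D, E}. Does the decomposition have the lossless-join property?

No

Common attributes: T1 ∩ T2 = {A, D, E}.
No dependency enlarges {A, D, E}, so (A, D, E)⁺ = {A, D, E}.
The closure contains neither all of T1 = {A, C, D, E, F} nor all of T2 = {A, B, D, E}, so the common attributes are not a superkey of either fragment. The join is lossy.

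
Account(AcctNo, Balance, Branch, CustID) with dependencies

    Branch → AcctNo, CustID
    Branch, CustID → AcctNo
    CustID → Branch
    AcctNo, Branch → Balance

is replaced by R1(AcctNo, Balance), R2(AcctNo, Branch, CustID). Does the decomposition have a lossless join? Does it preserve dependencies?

Lossless test: (AcctNo)⁺ = {AcctNo}, which is a superkey of neither fragment — lossy.
Dependency preservation: the restricted closure of {AcctNo, Branch} across the fragments never reaches {Balance}, so AcctNo, Branch → Balance cannot be enforced without a join — not preserved.

lossy and not dependency-preserving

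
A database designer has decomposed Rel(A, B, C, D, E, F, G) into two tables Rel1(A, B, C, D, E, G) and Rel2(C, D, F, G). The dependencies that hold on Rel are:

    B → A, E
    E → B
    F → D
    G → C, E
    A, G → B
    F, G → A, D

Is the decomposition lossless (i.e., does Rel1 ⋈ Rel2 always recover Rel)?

Yes

Common attributes: Rel1 ∩ Rel2 = {C, D, G}.
Closure of {C, D, G}: G → C, E applies, adding E; E → B applies, adding B; B → A, E applies, adding A. So (C, D, G)⁺ = {A, B, C, D, E, G}.
This closure contains every attribute of Rel1, so Rel1 ∩ Rel2 → Rel1. The join is lossless.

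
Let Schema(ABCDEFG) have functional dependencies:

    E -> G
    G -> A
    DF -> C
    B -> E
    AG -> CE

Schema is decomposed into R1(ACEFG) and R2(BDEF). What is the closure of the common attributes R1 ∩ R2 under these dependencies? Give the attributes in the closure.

ACEFG

R1 ∩ R2 = {EF}.
E → G applies, adding G
G → A applies, adding A
AG → CE applies, adding C
Closure: {ACEFG}.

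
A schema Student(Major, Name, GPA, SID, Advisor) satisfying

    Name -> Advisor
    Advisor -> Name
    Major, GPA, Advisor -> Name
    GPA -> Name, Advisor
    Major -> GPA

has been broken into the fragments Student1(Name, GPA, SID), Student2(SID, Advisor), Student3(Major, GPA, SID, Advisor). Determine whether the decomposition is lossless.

Yes

Chase test. Columns are Major, Name, GPA, SID, Advisor; row i has aⱼ where attribute j ∈ Studenti, else bᵢⱼ.
Initial tableau (one row per fragment):
  row 1: b11 a2 a3 a4 b15
  row 2: b21 b22 b23 a4 a5
  row 3: a1 b32 a3 a4 a5
Rows 2 and 3 agree on Advisor; apply Advisor→Name and equate their Name entries.
Rows 1 and 3 agree on GPA; apply GPA→Name, Advisor and equate their Name, Advisor entries.
Row 3 is now all distinguished symbols — the join is lossless.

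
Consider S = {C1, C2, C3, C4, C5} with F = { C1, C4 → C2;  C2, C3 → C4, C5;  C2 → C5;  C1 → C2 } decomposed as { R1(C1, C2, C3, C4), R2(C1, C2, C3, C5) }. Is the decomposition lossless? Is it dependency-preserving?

lossless and dependency-preserving

Lossless test: (C1, C2, C3)⁺ = {C1, C2, C3, C4, C5}, which contains all of one fragment — lossless.
Dependency preservation: C2, C3 → C4, C5 is not contained in any single fragment, but the restricted closure of its left-hand side across the fragments still reaches the right-hand side; the remaining FDs each lie inside some fragment. All dependencies are preserved.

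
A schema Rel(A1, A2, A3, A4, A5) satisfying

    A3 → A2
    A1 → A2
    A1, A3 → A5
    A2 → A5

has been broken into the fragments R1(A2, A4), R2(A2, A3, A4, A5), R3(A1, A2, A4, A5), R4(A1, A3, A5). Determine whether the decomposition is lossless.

Chase test. Columns are A1, A2, A3, A4, A5; row i has aⱼ where attribute j ∈ Ri, else bᵢⱼ.
Initial tableau (one row per fragment):
  row 1: b11 a2 b13 a4 b15
  row 2: b21 a2 a3 a4 a5
  row 3: a1 a2 b33 a4 a5
  row 4: a1 b42 a3 b44 a5
Rows 2 and 4 agree on A3; apply A3→A2 and equate their A2 entries.
Rows 1 and 2 agree on A2; apply A2→A5 and equate their A5 entries.
No row becomes fully distinguished — the join is lossy.

No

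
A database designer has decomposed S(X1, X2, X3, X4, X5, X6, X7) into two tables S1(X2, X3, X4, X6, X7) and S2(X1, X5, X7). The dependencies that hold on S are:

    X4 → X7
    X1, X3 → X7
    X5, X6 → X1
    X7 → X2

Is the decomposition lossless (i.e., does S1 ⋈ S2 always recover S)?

Common attributes: S1 ∩ S2 = {X7}.
Closure of {X7}: X7 → X2 applies, adding X2. So (X7)⁺ = {X2, X7}.
The closure contains neither all of S1 = {X2, X3, X4, X6, X7} nor all of S2 = {X1, X5, X7}, so the common attributes are not a superkey of either fragment. The join is lossy.

No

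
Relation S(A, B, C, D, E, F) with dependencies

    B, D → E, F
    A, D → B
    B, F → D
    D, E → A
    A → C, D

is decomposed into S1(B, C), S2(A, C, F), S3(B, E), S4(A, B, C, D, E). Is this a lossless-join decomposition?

Chase test. Columns are A, B, C, D, E, F; row i has aⱼ where attribute j ∈ Si, else bᵢⱼ.
Initial tableau (one row per fragment):
  row 1: b11 a2 a3 b14 b15 b16
  row 2: a1 b22 a3 b24 b25 a6
  row 3: b31 a2 b33 b34 a5 b36
  row 4: a1 a2 a3 a4 a5 b46
Rows 2 and 4 agree on A; apply A→C, D and equate their C, D entries.
Rows 2 and 4 agree on A, D; apply A, D→B and equate their B entries.
Rows 2 and 4 agree on B, D; apply B, D→E, F and equate their E, F entries.
Row 2 is now all distinguished symbols — the join is lossless.

Yes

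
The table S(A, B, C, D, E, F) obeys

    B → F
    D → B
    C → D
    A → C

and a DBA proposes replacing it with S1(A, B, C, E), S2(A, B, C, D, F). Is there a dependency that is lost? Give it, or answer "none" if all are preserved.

B → F lies within S2.
D → B lies within S2.
C → D lies within S2.
A → C lies within S1.
Every dependency is enforceable on the fragments, so the decomposition is dependency-preserving.

none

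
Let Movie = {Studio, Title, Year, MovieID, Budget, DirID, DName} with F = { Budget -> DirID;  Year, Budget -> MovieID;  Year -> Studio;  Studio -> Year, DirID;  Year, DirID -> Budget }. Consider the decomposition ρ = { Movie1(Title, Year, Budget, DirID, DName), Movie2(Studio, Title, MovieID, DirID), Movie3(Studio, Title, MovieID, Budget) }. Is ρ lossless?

No

Chase test. Columns are Studio, Title, Year, MovieID, Budget, DirID, DName; row i has aⱼ where attribute j ∈ Moviei, else bᵢⱼ.
Initial tableau (one row per fragment):
  row 1: b11 a2 a3 b14 a5 a6 a7
  row 2: a1 a2 b23 a4 b25 a6 b27
  row 3: a1 a2 b33 a4 a5 b36 b37
Rows 1 and 3 agree on Budget; apply Budget→DirID and equate their DirID entries.
Rows 2 and 3 agree on Studio; apply Studio→Year, DirID and equate their Year, DirID entries.
Rows 2 and 3 agree on Year, DirID; apply Year, DirID→Budget and equate their Budget entries.
No row becomes fully distinguished — the join is lossy.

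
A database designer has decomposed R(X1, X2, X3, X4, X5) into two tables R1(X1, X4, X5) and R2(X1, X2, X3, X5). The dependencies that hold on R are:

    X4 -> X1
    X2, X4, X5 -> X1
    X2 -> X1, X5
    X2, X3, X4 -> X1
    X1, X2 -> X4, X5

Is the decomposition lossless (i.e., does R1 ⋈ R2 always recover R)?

Common attributes: R1 ∩ R2 = {X1, X5}.
No dependency enlarges {X1, X5}, so (X1, X5)⁺ = {X1, X5}.
The closure contains neither all of R1 = {X1, X4, X5} nor all of R2 = {X1, X2, X3, X5}, so the common attributes are not a superkey of either fragment. The join is lossy.

No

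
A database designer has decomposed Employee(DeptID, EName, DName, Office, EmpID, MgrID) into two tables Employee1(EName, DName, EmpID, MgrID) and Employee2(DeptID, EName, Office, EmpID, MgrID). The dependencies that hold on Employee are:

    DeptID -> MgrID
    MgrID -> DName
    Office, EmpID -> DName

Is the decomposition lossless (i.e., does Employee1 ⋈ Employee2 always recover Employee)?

Common attributes: Employee1 ∩ Employee2 = {EName, EmpID, MgrID}.
Closure of {EName, EmpID, MgrID}: MgrID → DName applies, adding DName. So (EName, EmpID, MgrID)⁺ = {EName, DName, EmpID, MgrID}.
This closure contains every attribute of Employee1, so Employee1 ∩ Employee2 → Employee1. The join is lossless.

Yes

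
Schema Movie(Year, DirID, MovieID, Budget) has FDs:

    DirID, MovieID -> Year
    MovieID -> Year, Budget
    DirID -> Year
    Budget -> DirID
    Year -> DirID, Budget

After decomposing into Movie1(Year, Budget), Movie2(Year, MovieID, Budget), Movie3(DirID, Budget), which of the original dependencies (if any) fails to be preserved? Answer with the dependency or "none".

none

DirID, MovieID → Year: restricted closure across fragments reaches Year.
MovieID → Year, Budget lies within Movie2.
DirID → Year: restricted closure across fragments reaches Year.
Budget → DirID lies within Movie3.
Year → DirID, Budget: restricted closure across fragments reaches DirID, Budget.
Every dependency is enforceable on the fragments, so the decomposition is dependency-preserving.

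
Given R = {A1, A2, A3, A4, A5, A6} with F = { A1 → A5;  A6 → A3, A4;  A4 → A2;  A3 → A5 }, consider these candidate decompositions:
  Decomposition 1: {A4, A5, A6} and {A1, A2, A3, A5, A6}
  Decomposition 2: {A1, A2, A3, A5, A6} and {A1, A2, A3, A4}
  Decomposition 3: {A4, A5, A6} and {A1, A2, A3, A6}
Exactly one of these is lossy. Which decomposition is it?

Decomposition 1: common = {A5, A6}, closure = {A2, A3, A4, A5, A6} → lossless.
Decomposition 2: common = {A1, A2, A3}, closure = {A1, A2, A3, A5} → lossy.
Decomposition 3: common = {A6}, closure = {A2, A3, A4, A5, A6} → lossless.

Decomposition 2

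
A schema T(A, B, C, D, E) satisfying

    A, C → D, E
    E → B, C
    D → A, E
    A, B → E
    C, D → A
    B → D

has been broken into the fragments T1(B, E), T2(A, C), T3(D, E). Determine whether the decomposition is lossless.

No

Chase test. Columns are A, B, C, D, E; row i has aⱼ where attribute j ∈ Ti, else bᵢⱼ.
Initial tableau (one row per fragment):
  row 1: b11 a2 b13 b14 a5
  row 2: a1 b22 a3 b24 b25
  row 3: b31 b32 b33 a4 a5
Rows 1 and 3 agree on E; apply E→B, C and equate their B, C entries.
Rows 1 and 3 agree on B; apply B→D and equate their D entries.
Rows 1 and 3 agree on D; apply D→A, E and equate their A, E entries.
No row becomes fully distinguished — the join is lossy.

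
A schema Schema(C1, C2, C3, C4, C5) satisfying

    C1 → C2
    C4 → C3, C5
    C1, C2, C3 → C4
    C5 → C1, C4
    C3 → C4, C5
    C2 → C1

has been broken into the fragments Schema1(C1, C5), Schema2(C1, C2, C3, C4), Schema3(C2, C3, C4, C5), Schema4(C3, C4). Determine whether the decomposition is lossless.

Yes

Chase test. Columns are C1, C2, C3, C4, C5; row i has aⱼ where attribute j ∈ Schemai, else bᵢⱼ.
Initial tableau (one row per fragment):
  row 1: a1 b12 b13 b14 a5
  row 2: a1 a2 a3 a4 b25
  row 3: b31 a2 a3 a4 a5
  row 4: b41 b42 a3 a4 b45
Rows 1 and 2 agree on C1; apply C1→C2 and equate their C2 entries.
Rows 2 and 3 agree on C4; apply C4→C3, C5 and equate their C3, C5 entries.
Rows 2 and 4 agree on C4; apply C4→C3, C5 and equate their C3, C5 entries.
Rows 1 and 2 agree on C5; apply C5→C1, C4 and equate their C1, C4 entries.
Rows 1 and 3 agree on C5; apply C5→C1, C4 and equate their C1, C4 entries.
Rows 1 and 4 agree on C5; apply C5→C1, C4 and equate their C1, C4 entries.
Rows 1 and 4 agree on C1; apply C1→C2 and equate their C2 entries.
Rows 1 and 2 agree on C4; apply C4→C3, C5 and equate their C3, C5 entries.
Row 1 is now all distinguished symbols — the join is lossless.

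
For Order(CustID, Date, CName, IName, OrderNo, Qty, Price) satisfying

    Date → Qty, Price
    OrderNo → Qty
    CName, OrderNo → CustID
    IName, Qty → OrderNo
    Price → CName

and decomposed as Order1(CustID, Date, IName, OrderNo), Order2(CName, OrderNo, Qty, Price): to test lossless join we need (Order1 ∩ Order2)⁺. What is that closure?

OrderNo, Qty

Order1 ∩ Order2 = {OrderNo}.
OrderNo → Qty applies, adding Qty
Closure: {OrderNo, Qty}.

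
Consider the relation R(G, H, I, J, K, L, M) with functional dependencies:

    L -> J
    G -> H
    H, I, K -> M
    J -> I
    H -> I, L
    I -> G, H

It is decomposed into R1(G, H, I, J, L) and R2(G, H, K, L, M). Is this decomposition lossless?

Common attributes: R1 ∩ R2 = {G, H, L}.
Closure of {G, H, L}: L → J applies, adding J; J → I applies, adding I. So (G, H, L)⁺ = {G, H, I, J, L}.
This closure contains every attribute of R1, so R1 ∩ R2 → R1. The join is lossless.

Yes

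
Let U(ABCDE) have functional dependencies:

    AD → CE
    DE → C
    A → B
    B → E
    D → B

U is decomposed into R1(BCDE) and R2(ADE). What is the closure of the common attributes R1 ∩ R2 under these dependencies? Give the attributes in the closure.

BCDE

R1 ∩ R2 = {DE}.
DE → C applies, adding C
D → B applies, adding B
Closure: {BCDE}.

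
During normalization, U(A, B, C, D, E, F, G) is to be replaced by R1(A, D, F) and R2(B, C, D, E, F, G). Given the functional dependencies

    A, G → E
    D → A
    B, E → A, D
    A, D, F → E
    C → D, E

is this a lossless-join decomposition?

Yes

Common attributes: R1 ∩ R2 = {D, F}.
Closure of {D, F}: D → A applies, adding A; A, D, F → E applies, adding E. So (D, F)⁺ = {A, D, E, F}.
This closure contains every attribute of R1, so R1 ∩ R2 → R1. The join is lossless.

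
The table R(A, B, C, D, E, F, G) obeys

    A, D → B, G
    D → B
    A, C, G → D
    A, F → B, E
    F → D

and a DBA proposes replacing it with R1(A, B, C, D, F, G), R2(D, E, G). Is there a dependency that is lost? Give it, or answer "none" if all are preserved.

A, F → B, E

Check A, F → B, E: no single fragment contains all of {A, B, E, F}, and the restricted closure of {A, F} across the fragments never reaches {B, E}.
A, D → B, G is preserved.
D → B is preserved.
A, C, G → D is preserved.
F → D is preserved.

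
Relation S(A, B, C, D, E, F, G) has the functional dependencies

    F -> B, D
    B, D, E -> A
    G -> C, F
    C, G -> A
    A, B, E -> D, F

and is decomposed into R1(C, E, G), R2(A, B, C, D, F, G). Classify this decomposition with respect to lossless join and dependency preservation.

Lossless test: (C, G)⁺ = {A, B, C, D, F, G}, which contains all of one fragment — lossless.
Dependency preservation: the restricted closure of {B, D, E} across the fragments never reaches {A}, so B, D, E → A cannot be enforced without a join — not preserved.

lossless but not dependency-preserving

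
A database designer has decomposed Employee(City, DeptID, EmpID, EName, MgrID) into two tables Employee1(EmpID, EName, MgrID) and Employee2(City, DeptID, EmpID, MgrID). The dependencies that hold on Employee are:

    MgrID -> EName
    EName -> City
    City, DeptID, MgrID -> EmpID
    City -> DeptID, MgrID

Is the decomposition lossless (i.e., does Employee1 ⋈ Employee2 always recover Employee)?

Yes

Common attributes: Employee1 ∩ Employee2 = {EmpID, MgrID}.
Closure of {EmpID, MgrID}: MgrID → EName applies, adding EName; EName → City applies, adding City; City → DeptID, MgrID applies, adding DeptID. So (EmpID, MgrID)⁺ = {City, DeptID, EmpID, EName, MgrID}.
This closure contains every attribute of Employee1, so Employee1 ∩ Employee2 → Employee1. The join is lossless.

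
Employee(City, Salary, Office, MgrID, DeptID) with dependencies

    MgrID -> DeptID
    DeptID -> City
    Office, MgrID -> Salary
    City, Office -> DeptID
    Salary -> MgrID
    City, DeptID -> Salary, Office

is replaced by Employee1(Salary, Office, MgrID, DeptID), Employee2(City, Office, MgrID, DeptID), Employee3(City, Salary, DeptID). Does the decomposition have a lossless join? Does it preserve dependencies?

lossless and dependency-preserving

Lossless test (chase): Rows 1 and 2 agree on DeptID; apply DeptID→City and equate their City entries. Rows 1 and 2 agree on Office, MgrID; apply Office, MgrID→Salary and equate their Salary entries. Rows 1 and 3 agree on Salary; apply Salary→MgrID and equate their MgrID entries. Rows 1 and 3 agree on City, DeptID; apply City, DeptID→Salary, Office and equate their Salary, Office entries. Row 1 is now all distinguished symbols — the join is lossless.
Dependency preservation: City, DeptID → Salary, Office is not contained in any single fragment, but the restricted closure of its left-hand side across the fragments still reaches the right-hand side; the remaining FDs each lie inside some fragment. All dependencies are preserved.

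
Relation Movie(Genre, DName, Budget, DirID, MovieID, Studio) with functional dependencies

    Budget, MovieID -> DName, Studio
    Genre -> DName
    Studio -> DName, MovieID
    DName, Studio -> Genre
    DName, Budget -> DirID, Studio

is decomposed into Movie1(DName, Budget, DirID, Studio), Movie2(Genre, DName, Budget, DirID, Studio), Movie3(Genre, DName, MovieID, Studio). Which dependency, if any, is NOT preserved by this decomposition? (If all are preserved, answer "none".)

Budget, MovieID -> DName, Studio

Check Budget, MovieID → DName, Studio: no single fragment contains all of {DName, Budget, MovieID, Studio}, and the restricted closure of {Budget, MovieID} across the fragments never reaches {DName, Studio}.
Genre → DName is preserved.
Studio → DName, MovieID is preserved.
DName, Studio → Genre is preserved.
DName, Budget → DirID, Studio is preserved.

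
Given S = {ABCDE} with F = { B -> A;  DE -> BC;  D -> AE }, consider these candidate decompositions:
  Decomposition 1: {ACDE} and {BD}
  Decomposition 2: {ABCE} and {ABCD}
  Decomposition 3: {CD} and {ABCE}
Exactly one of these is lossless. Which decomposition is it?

Decomposition 1

Decomposition 1: common = {D}, closure = {ABCDE} → lossless.
Decomposition 2: common = {ABC}, closure = {ABC} → lossy.
Decomposition 3: common = {C}, closure = {C} → lossy.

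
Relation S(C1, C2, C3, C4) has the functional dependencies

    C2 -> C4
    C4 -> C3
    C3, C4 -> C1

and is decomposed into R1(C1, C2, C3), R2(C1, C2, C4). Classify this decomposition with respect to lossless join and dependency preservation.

Lossless test: (C1, C2)⁺ = {C1, C2, C3, C4}, which contains all of one fragment — lossless.
Dependency preservation: the restricted closure of {C4} across the fragments never reaches {C3}, so C4 → C3 cannot be enforced without a join — not preserved.

lossless but not dependency-preserving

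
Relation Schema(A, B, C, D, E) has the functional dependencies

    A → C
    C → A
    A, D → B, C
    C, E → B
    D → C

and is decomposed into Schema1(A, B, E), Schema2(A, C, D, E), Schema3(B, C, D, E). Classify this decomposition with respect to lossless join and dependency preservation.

lossless and dependency-preserving

Lossless test (chase): Rows 1 and 2 agree on A; apply A→C and equate their C entries. Rows 1 and 3 agree on C; apply C→A and equate their A entries. Rows 2 and 3 agree on A, D; apply A, D→B, C and equate their B, C entries. Row 2 is now all distinguished symbols — the join is lossless.
Dependency preservation: A, D → B, C is not contained in any single fragment, but the restricted closure of its left-hand side across the fragments still reaches the right-hand side; the remaining FDs each lie inside some fragment. All dependencies are preserved.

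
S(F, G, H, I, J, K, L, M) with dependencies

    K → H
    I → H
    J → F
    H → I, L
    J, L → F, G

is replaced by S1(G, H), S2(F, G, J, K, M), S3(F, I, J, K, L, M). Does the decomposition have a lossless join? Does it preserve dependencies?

Lossless test (chase): Rows 2 and 3 agree on K; apply K→H and equate their H entries. Rows 2 and 3 agree on H; apply H→I, L and equate their I, L entries. Rows 2 and 3 agree on J, L; apply J, L→F, G and equate their F, G entries. No row becomes fully distinguished — the join is lossy.
Dependency preservation: the restricted closure of {K} across the fragments never reaches {H}, so K → H cannot be enforced without a join — not preserved.

lossy and not dependency-preserving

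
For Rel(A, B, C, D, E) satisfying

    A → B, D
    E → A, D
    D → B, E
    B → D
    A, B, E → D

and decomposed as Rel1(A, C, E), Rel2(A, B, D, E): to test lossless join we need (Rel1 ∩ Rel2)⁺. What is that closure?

A, B, D, E

Rel1 ∩ Rel2 = {A, E}.
A → B, D applies, adding B, D
Closure: {A, B, D, E}.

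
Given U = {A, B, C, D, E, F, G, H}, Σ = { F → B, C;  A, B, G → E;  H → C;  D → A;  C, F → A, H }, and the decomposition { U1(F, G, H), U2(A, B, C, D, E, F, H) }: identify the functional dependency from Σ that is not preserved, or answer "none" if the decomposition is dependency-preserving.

A, B, G → E

Check A, B, G → E: no single fragment contains all of {A, B, E, G}, and the restricted closure of {A, B, G} across the fragments never reaches {E}.
F → B, C is preserved.
H → C is preserved.
D → A is preserved.
C, F → A, H is preserved.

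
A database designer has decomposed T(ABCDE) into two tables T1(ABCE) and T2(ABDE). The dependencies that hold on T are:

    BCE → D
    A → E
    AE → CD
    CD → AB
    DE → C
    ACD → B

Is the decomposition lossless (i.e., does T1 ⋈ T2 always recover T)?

Common attributes: T1 ∩ T2 = {ABE}.
Closure of {ABE}: AE → CD applies, adding CD. So (ABE)⁺ = {ABCDE}.
This closure contains every attribute of T1, so T1 ∩ T2 → T1. The join is lossless.

Yes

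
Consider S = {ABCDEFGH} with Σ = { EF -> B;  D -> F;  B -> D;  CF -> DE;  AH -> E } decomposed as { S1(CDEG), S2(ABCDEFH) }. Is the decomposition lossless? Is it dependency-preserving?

lossy but dependency-preserving

Lossless test: (CDE)⁺ = {BCDEF}, which is a superkey of neither fragment — lossy.
Dependency preservation: every FD's attributes lie within a single fragment, so each can be enforced locally — preserved.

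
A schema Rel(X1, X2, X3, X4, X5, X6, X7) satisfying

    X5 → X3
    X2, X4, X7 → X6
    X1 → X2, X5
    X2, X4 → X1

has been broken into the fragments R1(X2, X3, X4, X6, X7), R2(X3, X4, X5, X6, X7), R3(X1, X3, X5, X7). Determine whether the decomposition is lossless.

No

Chase test. Columns are X1, X2, X3, X4, X5, X6, X7; row i has aⱼ where attribute j ∈ Ri, else bᵢⱼ.
Initial tableau (one row per fragment):
  row 1: b11 a2 a3 a4 b15 a6 a7
  row 2: b21 b22 a3 a4 a5 a6 a7
  row 3: a1 b32 a3 b34 a5 b36 a7
No row becomes fully distinguished — the join is lossy.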